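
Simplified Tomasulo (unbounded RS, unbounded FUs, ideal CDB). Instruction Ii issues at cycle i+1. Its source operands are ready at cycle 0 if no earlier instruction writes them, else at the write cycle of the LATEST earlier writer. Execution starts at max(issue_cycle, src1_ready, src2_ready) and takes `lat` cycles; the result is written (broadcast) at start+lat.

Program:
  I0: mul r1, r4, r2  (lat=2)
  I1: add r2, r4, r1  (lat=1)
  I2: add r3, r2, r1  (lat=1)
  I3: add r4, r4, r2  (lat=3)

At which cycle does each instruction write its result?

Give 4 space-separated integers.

I0 mul r1: issue@1 deps=(None,None) exec_start@1 write@3
I1 add r2: issue@2 deps=(None,0) exec_start@3 write@4
I2 add r3: issue@3 deps=(1,0) exec_start@4 write@5
I3 add r4: issue@4 deps=(None,1) exec_start@4 write@7

Answer: 3 4 5 7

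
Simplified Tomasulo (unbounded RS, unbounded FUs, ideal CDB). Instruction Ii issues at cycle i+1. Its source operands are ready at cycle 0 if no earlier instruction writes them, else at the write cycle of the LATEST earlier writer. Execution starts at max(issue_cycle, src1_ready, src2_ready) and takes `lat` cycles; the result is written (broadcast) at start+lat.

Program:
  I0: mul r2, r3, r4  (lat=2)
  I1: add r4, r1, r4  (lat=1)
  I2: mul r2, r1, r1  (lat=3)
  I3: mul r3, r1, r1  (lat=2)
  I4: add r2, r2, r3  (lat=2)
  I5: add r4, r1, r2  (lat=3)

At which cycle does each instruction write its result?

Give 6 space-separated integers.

I0 mul r2: issue@1 deps=(None,None) exec_start@1 write@3
I1 add r4: issue@2 deps=(None,None) exec_start@2 write@3
I2 mul r2: issue@3 deps=(None,None) exec_start@3 write@6
I3 mul r3: issue@4 deps=(None,None) exec_start@4 write@6
I4 add r2: issue@5 deps=(2,3) exec_start@6 write@8
I5 add r4: issue@6 deps=(None,4) exec_start@8 write@11

Answer: 3 3 6 6 8 11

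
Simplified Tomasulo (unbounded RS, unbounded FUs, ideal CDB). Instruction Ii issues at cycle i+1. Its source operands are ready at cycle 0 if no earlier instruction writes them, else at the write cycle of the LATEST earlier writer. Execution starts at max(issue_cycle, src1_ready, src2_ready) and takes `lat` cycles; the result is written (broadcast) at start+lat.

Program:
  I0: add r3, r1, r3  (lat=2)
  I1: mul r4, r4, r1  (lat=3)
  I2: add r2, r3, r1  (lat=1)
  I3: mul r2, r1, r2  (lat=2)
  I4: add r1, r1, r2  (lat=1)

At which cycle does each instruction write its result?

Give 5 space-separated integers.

Answer: 3 5 4 6 7

Derivation:
I0 add r3: issue@1 deps=(None,None) exec_start@1 write@3
I1 mul r4: issue@2 deps=(None,None) exec_start@2 write@5
I2 add r2: issue@3 deps=(0,None) exec_start@3 write@4
I3 mul r2: issue@4 deps=(None,2) exec_start@4 write@6
I4 add r1: issue@5 deps=(None,3) exec_start@6 write@7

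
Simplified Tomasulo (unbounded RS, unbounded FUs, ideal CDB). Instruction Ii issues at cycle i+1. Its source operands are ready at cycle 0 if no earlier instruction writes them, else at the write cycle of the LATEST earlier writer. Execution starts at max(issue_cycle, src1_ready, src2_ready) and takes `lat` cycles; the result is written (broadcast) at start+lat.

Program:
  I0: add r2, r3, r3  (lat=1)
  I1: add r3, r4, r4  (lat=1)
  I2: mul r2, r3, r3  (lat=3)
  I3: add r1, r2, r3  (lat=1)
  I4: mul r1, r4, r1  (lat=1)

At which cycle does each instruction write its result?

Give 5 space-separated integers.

I0 add r2: issue@1 deps=(None,None) exec_start@1 write@2
I1 add r3: issue@2 deps=(None,None) exec_start@2 write@3
I2 mul r2: issue@3 deps=(1,1) exec_start@3 write@6
I3 add r1: issue@4 deps=(2,1) exec_start@6 write@7
I4 mul r1: issue@5 deps=(None,3) exec_start@7 write@8

Answer: 2 3 6 7 8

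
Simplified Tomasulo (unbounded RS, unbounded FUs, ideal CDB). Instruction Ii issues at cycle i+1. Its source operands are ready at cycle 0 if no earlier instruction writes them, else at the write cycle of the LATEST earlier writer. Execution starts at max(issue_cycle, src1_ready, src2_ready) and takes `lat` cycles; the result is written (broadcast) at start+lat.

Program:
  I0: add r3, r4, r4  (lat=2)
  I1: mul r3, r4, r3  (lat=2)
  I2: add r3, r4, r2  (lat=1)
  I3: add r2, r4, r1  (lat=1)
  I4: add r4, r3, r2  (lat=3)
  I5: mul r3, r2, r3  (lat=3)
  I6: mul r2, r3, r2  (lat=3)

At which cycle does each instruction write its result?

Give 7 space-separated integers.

Answer: 3 5 4 5 8 9 12

Derivation:
I0 add r3: issue@1 deps=(None,None) exec_start@1 write@3
I1 mul r3: issue@2 deps=(None,0) exec_start@3 write@5
I2 add r3: issue@3 deps=(None,None) exec_start@3 write@4
I3 add r2: issue@4 deps=(None,None) exec_start@4 write@5
I4 add r4: issue@5 deps=(2,3) exec_start@5 write@8
I5 mul r3: issue@6 deps=(3,2) exec_start@6 write@9
I6 mul r2: issue@7 deps=(5,3) exec_start@9 write@12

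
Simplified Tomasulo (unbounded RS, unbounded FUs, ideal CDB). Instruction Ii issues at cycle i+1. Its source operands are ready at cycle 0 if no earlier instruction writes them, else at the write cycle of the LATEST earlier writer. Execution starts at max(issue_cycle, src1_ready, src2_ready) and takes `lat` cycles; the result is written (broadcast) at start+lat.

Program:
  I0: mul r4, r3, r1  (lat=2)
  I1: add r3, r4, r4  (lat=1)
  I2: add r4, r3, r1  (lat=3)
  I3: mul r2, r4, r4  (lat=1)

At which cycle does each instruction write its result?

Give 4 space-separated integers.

Answer: 3 4 7 8

Derivation:
I0 mul r4: issue@1 deps=(None,None) exec_start@1 write@3
I1 add r3: issue@2 deps=(0,0) exec_start@3 write@4
I2 add r4: issue@3 deps=(1,None) exec_start@4 write@7
I3 mul r2: issue@4 deps=(2,2) exec_start@7 write@8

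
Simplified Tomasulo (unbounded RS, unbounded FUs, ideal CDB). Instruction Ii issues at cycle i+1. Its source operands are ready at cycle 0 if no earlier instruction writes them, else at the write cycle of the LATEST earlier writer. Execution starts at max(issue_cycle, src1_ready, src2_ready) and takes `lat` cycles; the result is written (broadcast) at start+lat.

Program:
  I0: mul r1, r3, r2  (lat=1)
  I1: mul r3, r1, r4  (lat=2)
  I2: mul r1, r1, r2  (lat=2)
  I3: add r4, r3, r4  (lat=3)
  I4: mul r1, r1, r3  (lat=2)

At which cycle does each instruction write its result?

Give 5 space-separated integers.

I0 mul r1: issue@1 deps=(None,None) exec_start@1 write@2
I1 mul r3: issue@2 deps=(0,None) exec_start@2 write@4
I2 mul r1: issue@3 deps=(0,None) exec_start@3 write@5
I3 add r4: issue@4 deps=(1,None) exec_start@4 write@7
I4 mul r1: issue@5 deps=(2,1) exec_start@5 write@7

Answer: 2 4 5 7 7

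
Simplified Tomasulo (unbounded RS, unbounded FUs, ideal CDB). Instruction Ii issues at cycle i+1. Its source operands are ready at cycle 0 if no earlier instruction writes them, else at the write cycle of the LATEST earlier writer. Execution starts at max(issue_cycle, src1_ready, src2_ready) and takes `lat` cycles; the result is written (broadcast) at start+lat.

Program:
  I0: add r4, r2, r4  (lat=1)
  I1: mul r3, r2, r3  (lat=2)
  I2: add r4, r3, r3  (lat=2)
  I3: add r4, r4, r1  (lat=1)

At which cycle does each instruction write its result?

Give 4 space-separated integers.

Answer: 2 4 6 7

Derivation:
I0 add r4: issue@1 deps=(None,None) exec_start@1 write@2
I1 mul r3: issue@2 deps=(None,None) exec_start@2 write@4
I2 add r4: issue@3 deps=(1,1) exec_start@4 write@6
I3 add r4: issue@4 deps=(2,None) exec_start@6 write@7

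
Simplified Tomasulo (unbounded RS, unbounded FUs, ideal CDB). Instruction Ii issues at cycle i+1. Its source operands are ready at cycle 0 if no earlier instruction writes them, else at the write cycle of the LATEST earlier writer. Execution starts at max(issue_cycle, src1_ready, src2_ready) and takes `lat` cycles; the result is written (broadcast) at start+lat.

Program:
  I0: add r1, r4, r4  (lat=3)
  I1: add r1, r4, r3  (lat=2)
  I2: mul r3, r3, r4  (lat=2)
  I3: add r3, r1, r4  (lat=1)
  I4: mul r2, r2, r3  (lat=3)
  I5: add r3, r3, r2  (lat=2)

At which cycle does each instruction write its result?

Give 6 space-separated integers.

I0 add r1: issue@1 deps=(None,None) exec_start@1 write@4
I1 add r1: issue@2 deps=(None,None) exec_start@2 write@4
I2 mul r3: issue@3 deps=(None,None) exec_start@3 write@5
I3 add r3: issue@4 deps=(1,None) exec_start@4 write@5
I4 mul r2: issue@5 deps=(None,3) exec_start@5 write@8
I5 add r3: issue@6 deps=(3,4) exec_start@8 write@10

Answer: 4 4 5 5 8 10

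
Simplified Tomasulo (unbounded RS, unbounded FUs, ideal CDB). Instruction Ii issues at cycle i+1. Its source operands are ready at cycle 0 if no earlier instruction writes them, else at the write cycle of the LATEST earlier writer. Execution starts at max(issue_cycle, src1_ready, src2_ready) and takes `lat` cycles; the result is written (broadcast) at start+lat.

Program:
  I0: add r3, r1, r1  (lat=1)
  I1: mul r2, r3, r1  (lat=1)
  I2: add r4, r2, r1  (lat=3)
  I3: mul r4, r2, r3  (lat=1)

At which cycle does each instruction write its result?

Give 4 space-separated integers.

I0 add r3: issue@1 deps=(None,None) exec_start@1 write@2
I1 mul r2: issue@2 deps=(0,None) exec_start@2 write@3
I2 add r4: issue@3 deps=(1,None) exec_start@3 write@6
I3 mul r4: issue@4 deps=(1,0) exec_start@4 write@5

Answer: 2 3 6 5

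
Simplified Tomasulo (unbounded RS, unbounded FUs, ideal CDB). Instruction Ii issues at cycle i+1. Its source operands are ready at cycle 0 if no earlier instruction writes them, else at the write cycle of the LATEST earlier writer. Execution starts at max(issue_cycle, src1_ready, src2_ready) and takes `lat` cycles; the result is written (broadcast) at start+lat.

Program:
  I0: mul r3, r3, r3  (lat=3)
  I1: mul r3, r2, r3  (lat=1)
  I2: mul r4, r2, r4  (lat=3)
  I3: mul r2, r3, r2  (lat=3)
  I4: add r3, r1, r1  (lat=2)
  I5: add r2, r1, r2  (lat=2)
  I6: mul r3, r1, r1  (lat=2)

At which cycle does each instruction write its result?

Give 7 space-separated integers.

Answer: 4 5 6 8 7 10 9

Derivation:
I0 mul r3: issue@1 deps=(None,None) exec_start@1 write@4
I1 mul r3: issue@2 deps=(None,0) exec_start@4 write@5
I2 mul r4: issue@3 deps=(None,None) exec_start@3 write@6
I3 mul r2: issue@4 deps=(1,None) exec_start@5 write@8
I4 add r3: issue@5 deps=(None,None) exec_start@5 write@7
I5 add r2: issue@6 deps=(None,3) exec_start@8 write@10
I6 mul r3: issue@7 deps=(None,None) exec_start@7 write@9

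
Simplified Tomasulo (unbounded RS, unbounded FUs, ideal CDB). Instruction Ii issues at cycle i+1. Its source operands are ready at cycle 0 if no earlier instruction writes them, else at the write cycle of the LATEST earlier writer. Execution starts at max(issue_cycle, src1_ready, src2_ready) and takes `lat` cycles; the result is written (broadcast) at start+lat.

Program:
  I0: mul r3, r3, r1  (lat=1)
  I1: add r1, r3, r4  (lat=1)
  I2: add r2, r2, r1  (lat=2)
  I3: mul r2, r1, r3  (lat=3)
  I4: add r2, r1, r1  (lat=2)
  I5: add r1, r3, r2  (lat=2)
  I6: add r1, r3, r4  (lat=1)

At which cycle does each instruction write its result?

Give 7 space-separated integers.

I0 mul r3: issue@1 deps=(None,None) exec_start@1 write@2
I1 add r1: issue@2 deps=(0,None) exec_start@2 write@3
I2 add r2: issue@3 deps=(None,1) exec_start@3 write@5
I3 mul r2: issue@4 deps=(1,0) exec_start@4 write@7
I4 add r2: issue@5 deps=(1,1) exec_start@5 write@7
I5 add r1: issue@6 deps=(0,4) exec_start@7 write@9
I6 add r1: issue@7 deps=(0,None) exec_start@7 write@8

Answer: 2 3 5 7 7 9 8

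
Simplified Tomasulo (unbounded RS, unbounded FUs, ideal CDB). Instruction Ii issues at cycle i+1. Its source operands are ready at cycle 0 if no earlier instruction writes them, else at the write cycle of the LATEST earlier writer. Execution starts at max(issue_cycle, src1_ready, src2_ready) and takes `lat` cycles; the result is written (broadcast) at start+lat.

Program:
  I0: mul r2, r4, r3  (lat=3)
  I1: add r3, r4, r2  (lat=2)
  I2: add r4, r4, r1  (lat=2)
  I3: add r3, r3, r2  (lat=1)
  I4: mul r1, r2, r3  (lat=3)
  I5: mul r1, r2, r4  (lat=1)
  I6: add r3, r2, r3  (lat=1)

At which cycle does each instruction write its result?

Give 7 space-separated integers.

I0 mul r2: issue@1 deps=(None,None) exec_start@1 write@4
I1 add r3: issue@2 deps=(None,0) exec_start@4 write@6
I2 add r4: issue@3 deps=(None,None) exec_start@3 write@5
I3 add r3: issue@4 deps=(1,0) exec_start@6 write@7
I4 mul r1: issue@5 deps=(0,3) exec_start@7 write@10
I5 mul r1: issue@6 deps=(0,2) exec_start@6 write@7
I6 add r3: issue@7 deps=(0,3) exec_start@7 write@8

Answer: 4 6 5 7 10 7 8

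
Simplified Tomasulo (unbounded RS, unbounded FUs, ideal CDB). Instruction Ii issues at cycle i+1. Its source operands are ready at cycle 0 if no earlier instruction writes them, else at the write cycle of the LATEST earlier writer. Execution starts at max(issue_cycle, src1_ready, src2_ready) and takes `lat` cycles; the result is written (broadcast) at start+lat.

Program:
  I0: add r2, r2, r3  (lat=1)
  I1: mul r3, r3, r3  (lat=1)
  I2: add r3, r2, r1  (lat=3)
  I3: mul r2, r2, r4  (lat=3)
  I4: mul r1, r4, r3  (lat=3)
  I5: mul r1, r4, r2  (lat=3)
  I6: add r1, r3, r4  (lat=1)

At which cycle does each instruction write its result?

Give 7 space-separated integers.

I0 add r2: issue@1 deps=(None,None) exec_start@1 write@2
I1 mul r3: issue@2 deps=(None,None) exec_start@2 write@3
I2 add r3: issue@3 deps=(0,None) exec_start@3 write@6
I3 mul r2: issue@4 deps=(0,None) exec_start@4 write@7
I4 mul r1: issue@5 deps=(None,2) exec_start@6 write@9
I5 mul r1: issue@6 deps=(None,3) exec_start@7 write@10
I6 add r1: issue@7 deps=(2,None) exec_start@7 write@8

Answer: 2 3 6 7 9 10 8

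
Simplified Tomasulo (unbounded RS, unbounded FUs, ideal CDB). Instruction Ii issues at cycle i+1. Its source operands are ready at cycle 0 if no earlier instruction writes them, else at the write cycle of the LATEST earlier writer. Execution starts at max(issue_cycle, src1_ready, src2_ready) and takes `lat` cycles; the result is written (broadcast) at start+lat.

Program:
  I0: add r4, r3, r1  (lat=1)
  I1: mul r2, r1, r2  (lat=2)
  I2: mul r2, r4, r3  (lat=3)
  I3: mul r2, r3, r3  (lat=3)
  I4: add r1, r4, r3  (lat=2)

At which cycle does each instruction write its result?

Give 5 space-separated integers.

I0 add r4: issue@1 deps=(None,None) exec_start@1 write@2
I1 mul r2: issue@2 deps=(None,None) exec_start@2 write@4
I2 mul r2: issue@3 deps=(0,None) exec_start@3 write@6
I3 mul r2: issue@4 deps=(None,None) exec_start@4 write@7
I4 add r1: issue@5 deps=(0,None) exec_start@5 write@7

Answer: 2 4 6 7 7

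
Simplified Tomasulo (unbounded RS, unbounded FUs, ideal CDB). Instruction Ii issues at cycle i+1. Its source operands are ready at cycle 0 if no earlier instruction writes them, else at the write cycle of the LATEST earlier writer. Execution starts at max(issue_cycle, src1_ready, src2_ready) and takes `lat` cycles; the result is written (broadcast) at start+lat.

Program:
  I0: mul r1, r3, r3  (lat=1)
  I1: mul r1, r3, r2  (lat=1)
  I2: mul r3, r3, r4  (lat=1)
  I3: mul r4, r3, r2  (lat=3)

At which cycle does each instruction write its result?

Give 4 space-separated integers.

I0 mul r1: issue@1 deps=(None,None) exec_start@1 write@2
I1 mul r1: issue@2 deps=(None,None) exec_start@2 write@3
I2 mul r3: issue@3 deps=(None,None) exec_start@3 write@4
I3 mul r4: issue@4 deps=(2,None) exec_start@4 write@7

Answer: 2 3 4 7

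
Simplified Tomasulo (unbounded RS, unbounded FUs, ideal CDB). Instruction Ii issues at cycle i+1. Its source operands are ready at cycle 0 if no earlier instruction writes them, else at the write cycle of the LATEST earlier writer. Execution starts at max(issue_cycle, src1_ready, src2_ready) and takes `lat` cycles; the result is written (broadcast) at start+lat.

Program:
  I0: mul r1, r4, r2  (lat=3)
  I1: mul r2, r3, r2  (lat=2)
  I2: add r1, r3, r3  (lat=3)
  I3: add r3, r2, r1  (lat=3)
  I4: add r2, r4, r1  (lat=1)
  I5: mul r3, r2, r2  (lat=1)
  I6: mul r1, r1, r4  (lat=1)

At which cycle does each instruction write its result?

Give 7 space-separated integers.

I0 mul r1: issue@1 deps=(None,None) exec_start@1 write@4
I1 mul r2: issue@2 deps=(None,None) exec_start@2 write@4
I2 add r1: issue@3 deps=(None,None) exec_start@3 write@6
I3 add r3: issue@4 deps=(1,2) exec_start@6 write@9
I4 add r2: issue@5 deps=(None,2) exec_start@6 write@7
I5 mul r3: issue@6 deps=(4,4) exec_start@7 write@8
I6 mul r1: issue@7 deps=(2,None) exec_start@7 write@8

Answer: 4 4 6 9 7 8 8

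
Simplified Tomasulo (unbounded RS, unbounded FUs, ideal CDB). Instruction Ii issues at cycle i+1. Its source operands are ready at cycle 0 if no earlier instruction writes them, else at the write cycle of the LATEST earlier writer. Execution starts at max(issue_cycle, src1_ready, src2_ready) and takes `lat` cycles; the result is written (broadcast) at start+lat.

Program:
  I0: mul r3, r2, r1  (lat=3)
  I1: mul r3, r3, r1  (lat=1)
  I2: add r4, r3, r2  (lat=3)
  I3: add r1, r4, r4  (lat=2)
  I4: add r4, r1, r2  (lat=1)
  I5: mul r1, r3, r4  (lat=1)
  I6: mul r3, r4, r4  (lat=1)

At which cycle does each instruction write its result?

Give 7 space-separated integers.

I0 mul r3: issue@1 deps=(None,None) exec_start@1 write@4
I1 mul r3: issue@2 deps=(0,None) exec_start@4 write@5
I2 add r4: issue@3 deps=(1,None) exec_start@5 write@8
I3 add r1: issue@4 deps=(2,2) exec_start@8 write@10
I4 add r4: issue@5 deps=(3,None) exec_start@10 write@11
I5 mul r1: issue@6 deps=(1,4) exec_start@11 write@12
I6 mul r3: issue@7 deps=(4,4) exec_start@11 write@12

Answer: 4 5 8 10 11 12 12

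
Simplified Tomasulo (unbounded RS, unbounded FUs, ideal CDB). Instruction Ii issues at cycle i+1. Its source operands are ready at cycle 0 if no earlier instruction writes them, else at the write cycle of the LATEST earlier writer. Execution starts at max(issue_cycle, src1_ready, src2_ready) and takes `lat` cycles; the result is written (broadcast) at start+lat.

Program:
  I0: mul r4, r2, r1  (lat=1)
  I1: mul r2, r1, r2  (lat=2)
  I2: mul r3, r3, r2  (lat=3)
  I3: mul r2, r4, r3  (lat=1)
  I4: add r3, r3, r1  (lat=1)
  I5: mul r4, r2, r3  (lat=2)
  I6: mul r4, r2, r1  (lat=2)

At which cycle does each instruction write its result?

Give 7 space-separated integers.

Answer: 2 4 7 8 8 10 10

Derivation:
I0 mul r4: issue@1 deps=(None,None) exec_start@1 write@2
I1 mul r2: issue@2 deps=(None,None) exec_start@2 write@4
I2 mul r3: issue@3 deps=(None,1) exec_start@4 write@7
I3 mul r2: issue@4 deps=(0,2) exec_start@7 write@8
I4 add r3: issue@5 deps=(2,None) exec_start@7 write@8
I5 mul r4: issue@6 deps=(3,4) exec_start@8 write@10
I6 mul r4: issue@7 deps=(3,None) exec_start@8 write@10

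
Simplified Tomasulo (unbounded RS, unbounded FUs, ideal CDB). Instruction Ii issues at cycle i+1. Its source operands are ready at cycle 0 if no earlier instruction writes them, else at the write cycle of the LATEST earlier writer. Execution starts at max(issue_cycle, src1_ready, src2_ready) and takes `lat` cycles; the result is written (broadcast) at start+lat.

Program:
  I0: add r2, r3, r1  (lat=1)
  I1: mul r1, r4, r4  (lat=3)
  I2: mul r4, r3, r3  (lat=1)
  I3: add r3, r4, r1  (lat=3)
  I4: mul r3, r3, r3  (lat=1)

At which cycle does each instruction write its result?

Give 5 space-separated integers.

Answer: 2 5 4 8 9

Derivation:
I0 add r2: issue@1 deps=(None,None) exec_start@1 write@2
I1 mul r1: issue@2 deps=(None,None) exec_start@2 write@5
I2 mul r4: issue@3 deps=(None,None) exec_start@3 write@4
I3 add r3: issue@4 deps=(2,1) exec_start@5 write@8
I4 mul r3: issue@5 deps=(3,3) exec_start@8 write@9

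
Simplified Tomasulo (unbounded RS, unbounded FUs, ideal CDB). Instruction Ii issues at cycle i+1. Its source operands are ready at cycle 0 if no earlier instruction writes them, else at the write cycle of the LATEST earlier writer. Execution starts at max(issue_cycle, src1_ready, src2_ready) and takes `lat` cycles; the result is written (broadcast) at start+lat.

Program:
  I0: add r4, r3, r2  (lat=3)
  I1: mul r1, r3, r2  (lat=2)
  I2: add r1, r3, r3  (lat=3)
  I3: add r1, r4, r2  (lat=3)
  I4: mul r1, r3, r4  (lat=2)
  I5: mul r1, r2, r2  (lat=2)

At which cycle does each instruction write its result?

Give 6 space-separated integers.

Answer: 4 4 6 7 7 8

Derivation:
I0 add r4: issue@1 deps=(None,None) exec_start@1 write@4
I1 mul r1: issue@2 deps=(None,None) exec_start@2 write@4
I2 add r1: issue@3 deps=(None,None) exec_start@3 write@6
I3 add r1: issue@4 deps=(0,None) exec_start@4 write@7
I4 mul r1: issue@5 deps=(None,0) exec_start@5 write@7
I5 mul r1: issue@6 deps=(None,None) exec_start@6 write@8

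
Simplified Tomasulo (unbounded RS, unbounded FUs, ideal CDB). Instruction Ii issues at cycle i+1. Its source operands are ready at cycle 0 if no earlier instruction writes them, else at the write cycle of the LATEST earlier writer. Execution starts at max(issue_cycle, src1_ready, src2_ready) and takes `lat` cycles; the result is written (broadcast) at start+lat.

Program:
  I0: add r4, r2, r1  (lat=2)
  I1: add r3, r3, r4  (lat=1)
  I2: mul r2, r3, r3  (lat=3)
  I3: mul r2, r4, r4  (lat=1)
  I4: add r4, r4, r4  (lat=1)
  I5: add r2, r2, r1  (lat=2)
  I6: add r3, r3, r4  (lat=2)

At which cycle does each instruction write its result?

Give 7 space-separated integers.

Answer: 3 4 7 5 6 8 9

Derivation:
I0 add r4: issue@1 deps=(None,None) exec_start@1 write@3
I1 add r3: issue@2 deps=(None,0) exec_start@3 write@4
I2 mul r2: issue@3 deps=(1,1) exec_start@4 write@7
I3 mul r2: issue@4 deps=(0,0) exec_start@4 write@5
I4 add r4: issue@5 deps=(0,0) exec_start@5 write@6
I5 add r2: issue@6 deps=(3,None) exec_start@6 write@8
I6 add r3: issue@7 deps=(1,4) exec_start@7 write@9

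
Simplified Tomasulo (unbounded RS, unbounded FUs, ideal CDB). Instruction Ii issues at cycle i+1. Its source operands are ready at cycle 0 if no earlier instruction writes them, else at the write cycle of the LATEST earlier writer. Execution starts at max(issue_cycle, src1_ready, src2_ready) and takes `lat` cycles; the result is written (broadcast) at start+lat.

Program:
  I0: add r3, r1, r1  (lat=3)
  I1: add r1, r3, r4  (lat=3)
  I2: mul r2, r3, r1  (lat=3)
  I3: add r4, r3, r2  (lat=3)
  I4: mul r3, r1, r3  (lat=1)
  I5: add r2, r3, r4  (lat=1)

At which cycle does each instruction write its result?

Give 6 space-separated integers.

I0 add r3: issue@1 deps=(None,None) exec_start@1 write@4
I1 add r1: issue@2 deps=(0,None) exec_start@4 write@7
I2 mul r2: issue@3 deps=(0,1) exec_start@7 write@10
I3 add r4: issue@4 deps=(0,2) exec_start@10 write@13
I4 mul r3: issue@5 deps=(1,0) exec_start@7 write@8
I5 add r2: issue@6 deps=(4,3) exec_start@13 write@14

Answer: 4 7 10 13 8 14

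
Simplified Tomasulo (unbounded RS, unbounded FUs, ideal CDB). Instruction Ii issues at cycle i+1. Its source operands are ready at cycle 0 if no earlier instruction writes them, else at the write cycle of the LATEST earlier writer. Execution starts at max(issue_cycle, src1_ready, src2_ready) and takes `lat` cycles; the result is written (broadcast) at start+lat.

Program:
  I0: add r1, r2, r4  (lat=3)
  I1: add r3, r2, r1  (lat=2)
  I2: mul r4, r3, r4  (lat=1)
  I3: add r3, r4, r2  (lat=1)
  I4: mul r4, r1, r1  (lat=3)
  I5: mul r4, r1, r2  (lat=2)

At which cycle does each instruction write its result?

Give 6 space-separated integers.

Answer: 4 6 7 8 8 8

Derivation:
I0 add r1: issue@1 deps=(None,None) exec_start@1 write@4
I1 add r3: issue@2 deps=(None,0) exec_start@4 write@6
I2 mul r4: issue@3 deps=(1,None) exec_start@6 write@7
I3 add r3: issue@4 deps=(2,None) exec_start@7 write@8
I4 mul r4: issue@5 deps=(0,0) exec_start@5 write@8
I5 mul r4: issue@6 deps=(0,None) exec_start@6 write@8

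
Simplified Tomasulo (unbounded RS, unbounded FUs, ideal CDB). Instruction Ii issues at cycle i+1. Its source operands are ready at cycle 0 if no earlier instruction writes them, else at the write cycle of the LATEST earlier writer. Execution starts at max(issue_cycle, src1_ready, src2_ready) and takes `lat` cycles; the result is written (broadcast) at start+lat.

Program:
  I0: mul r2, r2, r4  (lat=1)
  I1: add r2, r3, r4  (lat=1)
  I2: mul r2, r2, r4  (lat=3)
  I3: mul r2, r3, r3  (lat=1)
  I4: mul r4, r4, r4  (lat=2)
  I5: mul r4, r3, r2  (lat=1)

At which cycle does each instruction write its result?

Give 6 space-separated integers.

Answer: 2 3 6 5 7 7

Derivation:
I0 mul r2: issue@1 deps=(None,None) exec_start@1 write@2
I1 add r2: issue@2 deps=(None,None) exec_start@2 write@3
I2 mul r2: issue@3 deps=(1,None) exec_start@3 write@6
I3 mul r2: issue@4 deps=(None,None) exec_start@4 write@5
I4 mul r4: issue@5 deps=(None,None) exec_start@5 write@7
I5 mul r4: issue@6 deps=(None,3) exec_start@6 write@7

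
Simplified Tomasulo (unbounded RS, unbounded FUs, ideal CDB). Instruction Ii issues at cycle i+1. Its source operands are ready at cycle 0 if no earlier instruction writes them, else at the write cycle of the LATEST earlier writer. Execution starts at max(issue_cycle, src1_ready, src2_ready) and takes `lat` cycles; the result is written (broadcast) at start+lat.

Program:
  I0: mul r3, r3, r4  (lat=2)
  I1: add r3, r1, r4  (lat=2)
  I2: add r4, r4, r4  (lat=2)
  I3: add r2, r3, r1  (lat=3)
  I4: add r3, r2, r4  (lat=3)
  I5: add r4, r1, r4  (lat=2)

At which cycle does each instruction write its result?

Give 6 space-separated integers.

I0 mul r3: issue@1 deps=(None,None) exec_start@1 write@3
I1 add r3: issue@2 deps=(None,None) exec_start@2 write@4
I2 add r4: issue@3 deps=(None,None) exec_start@3 write@5
I3 add r2: issue@4 deps=(1,None) exec_start@4 write@7
I4 add r3: issue@5 deps=(3,2) exec_start@7 write@10
I5 add r4: issue@6 deps=(None,2) exec_start@6 write@8

Answer: 3 4 5 7 10 8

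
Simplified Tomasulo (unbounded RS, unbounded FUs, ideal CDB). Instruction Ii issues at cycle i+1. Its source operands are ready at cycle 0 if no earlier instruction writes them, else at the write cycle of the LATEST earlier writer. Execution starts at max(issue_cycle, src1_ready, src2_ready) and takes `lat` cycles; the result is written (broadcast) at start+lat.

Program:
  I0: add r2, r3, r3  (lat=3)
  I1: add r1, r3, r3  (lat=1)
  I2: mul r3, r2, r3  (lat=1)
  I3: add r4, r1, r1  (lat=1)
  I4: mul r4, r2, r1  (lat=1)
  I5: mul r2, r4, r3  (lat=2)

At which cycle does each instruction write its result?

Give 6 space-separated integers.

I0 add r2: issue@1 deps=(None,None) exec_start@1 write@4
I1 add r1: issue@2 deps=(None,None) exec_start@2 write@3
I2 mul r3: issue@3 deps=(0,None) exec_start@4 write@5
I3 add r4: issue@4 deps=(1,1) exec_start@4 write@5
I4 mul r4: issue@5 deps=(0,1) exec_start@5 write@6
I5 mul r2: issue@6 deps=(4,2) exec_start@6 write@8

Answer: 4 3 5 5 6 8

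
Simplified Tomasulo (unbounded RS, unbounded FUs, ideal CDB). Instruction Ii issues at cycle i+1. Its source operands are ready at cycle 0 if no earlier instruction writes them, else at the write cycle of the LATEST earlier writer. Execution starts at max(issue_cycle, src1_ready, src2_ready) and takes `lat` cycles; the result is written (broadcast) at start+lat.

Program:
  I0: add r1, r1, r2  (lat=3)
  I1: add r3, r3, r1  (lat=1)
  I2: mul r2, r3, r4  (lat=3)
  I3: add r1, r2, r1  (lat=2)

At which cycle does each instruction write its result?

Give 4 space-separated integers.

Answer: 4 5 8 10

Derivation:
I0 add r1: issue@1 deps=(None,None) exec_start@1 write@4
I1 add r3: issue@2 deps=(None,0) exec_start@4 write@5
I2 mul r2: issue@3 deps=(1,None) exec_start@5 write@8
I3 add r1: issue@4 deps=(2,0) exec_start@8 write@10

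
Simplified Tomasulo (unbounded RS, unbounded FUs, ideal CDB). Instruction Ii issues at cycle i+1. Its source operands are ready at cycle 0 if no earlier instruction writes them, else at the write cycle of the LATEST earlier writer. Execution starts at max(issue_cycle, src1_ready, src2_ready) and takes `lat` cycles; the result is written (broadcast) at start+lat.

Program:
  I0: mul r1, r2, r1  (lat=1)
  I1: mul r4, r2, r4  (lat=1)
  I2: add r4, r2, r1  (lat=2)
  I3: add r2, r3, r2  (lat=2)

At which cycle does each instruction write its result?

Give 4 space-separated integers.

Answer: 2 3 5 6

Derivation:
I0 mul r1: issue@1 deps=(None,None) exec_start@1 write@2
I1 mul r4: issue@2 deps=(None,None) exec_start@2 write@3
I2 add r4: issue@3 deps=(None,0) exec_start@3 write@5
I3 add r2: issue@4 deps=(None,None) exec_start@4 write@6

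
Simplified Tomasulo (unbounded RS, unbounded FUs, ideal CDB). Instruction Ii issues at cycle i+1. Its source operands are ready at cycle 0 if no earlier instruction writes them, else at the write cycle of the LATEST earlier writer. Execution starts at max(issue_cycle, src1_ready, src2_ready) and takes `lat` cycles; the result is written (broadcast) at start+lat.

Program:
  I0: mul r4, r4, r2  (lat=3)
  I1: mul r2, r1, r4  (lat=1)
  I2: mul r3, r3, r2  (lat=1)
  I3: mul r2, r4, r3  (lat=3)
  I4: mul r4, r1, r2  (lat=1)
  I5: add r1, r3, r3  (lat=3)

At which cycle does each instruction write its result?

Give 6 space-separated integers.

Answer: 4 5 6 9 10 9

Derivation:
I0 mul r4: issue@1 deps=(None,None) exec_start@1 write@4
I1 mul r2: issue@2 deps=(None,0) exec_start@4 write@5
I2 mul r3: issue@3 deps=(None,1) exec_start@5 write@6
I3 mul r2: issue@4 deps=(0,2) exec_start@6 write@9
I4 mul r4: issue@5 deps=(None,3) exec_start@9 write@10
I5 add r1: issue@6 deps=(2,2) exec_start@6 write@9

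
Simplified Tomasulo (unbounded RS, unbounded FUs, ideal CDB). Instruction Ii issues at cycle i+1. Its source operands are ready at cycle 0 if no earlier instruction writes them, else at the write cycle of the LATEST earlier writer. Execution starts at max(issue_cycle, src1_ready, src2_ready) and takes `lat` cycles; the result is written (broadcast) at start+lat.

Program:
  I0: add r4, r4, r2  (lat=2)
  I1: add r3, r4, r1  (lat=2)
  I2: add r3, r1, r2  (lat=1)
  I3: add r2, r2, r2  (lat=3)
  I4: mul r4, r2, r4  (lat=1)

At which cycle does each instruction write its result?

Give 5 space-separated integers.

I0 add r4: issue@1 deps=(None,None) exec_start@1 write@3
I1 add r3: issue@2 deps=(0,None) exec_start@3 write@5
I2 add r3: issue@3 deps=(None,None) exec_start@3 write@4
I3 add r2: issue@4 deps=(None,None) exec_start@4 write@7
I4 mul r4: issue@5 deps=(3,0) exec_start@7 write@8

Answer: 3 5 4 7 8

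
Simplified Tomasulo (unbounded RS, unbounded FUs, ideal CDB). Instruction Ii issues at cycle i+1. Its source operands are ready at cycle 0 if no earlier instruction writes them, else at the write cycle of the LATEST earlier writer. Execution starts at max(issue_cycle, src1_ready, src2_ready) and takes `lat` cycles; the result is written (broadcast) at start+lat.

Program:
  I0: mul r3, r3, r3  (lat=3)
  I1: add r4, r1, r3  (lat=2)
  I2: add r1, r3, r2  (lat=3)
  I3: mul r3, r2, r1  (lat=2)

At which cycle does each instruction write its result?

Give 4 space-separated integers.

I0 mul r3: issue@1 deps=(None,None) exec_start@1 write@4
I1 add r4: issue@2 deps=(None,0) exec_start@4 write@6
I2 add r1: issue@3 deps=(0,None) exec_start@4 write@7
I3 mul r3: issue@4 deps=(None,2) exec_start@7 write@9

Answer: 4 6 7 9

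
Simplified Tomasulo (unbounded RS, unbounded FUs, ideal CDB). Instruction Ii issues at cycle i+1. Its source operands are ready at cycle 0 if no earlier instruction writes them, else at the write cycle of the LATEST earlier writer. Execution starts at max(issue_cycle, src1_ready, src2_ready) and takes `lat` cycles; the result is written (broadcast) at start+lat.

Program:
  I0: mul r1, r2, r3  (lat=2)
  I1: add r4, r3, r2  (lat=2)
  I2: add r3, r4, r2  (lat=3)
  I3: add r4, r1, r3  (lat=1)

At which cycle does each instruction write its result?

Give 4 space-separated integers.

Answer: 3 4 7 8

Derivation:
I0 mul r1: issue@1 deps=(None,None) exec_start@1 write@3
I1 add r4: issue@2 deps=(None,None) exec_start@2 write@4
I2 add r3: issue@3 deps=(1,None) exec_start@4 write@7
I3 add r4: issue@4 deps=(0,2) exec_start@7 write@8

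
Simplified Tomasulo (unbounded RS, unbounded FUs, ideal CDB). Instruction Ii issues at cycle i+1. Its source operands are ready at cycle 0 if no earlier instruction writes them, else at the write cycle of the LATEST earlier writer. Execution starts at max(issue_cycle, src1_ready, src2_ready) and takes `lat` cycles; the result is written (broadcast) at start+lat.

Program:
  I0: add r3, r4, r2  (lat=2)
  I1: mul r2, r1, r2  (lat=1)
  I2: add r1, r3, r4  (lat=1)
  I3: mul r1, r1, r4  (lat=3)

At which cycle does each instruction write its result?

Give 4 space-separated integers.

I0 add r3: issue@1 deps=(None,None) exec_start@1 write@3
I1 mul r2: issue@2 deps=(None,None) exec_start@2 write@3
I2 add r1: issue@3 deps=(0,None) exec_start@3 write@4
I3 mul r1: issue@4 deps=(2,None) exec_start@4 write@7

Answer: 3 3 4 7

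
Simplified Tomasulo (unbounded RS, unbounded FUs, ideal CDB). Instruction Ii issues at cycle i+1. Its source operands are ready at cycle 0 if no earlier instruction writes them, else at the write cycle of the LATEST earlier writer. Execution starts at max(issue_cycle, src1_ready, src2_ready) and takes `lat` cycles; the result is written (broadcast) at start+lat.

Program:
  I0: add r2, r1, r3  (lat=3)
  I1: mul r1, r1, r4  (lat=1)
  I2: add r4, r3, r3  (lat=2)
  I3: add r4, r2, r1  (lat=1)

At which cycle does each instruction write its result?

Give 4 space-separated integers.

I0 add r2: issue@1 deps=(None,None) exec_start@1 write@4
I1 mul r1: issue@2 deps=(None,None) exec_start@2 write@3
I2 add r4: issue@3 deps=(None,None) exec_start@3 write@5
I3 add r4: issue@4 deps=(0,1) exec_start@4 write@5

Answer: 4 3 5 5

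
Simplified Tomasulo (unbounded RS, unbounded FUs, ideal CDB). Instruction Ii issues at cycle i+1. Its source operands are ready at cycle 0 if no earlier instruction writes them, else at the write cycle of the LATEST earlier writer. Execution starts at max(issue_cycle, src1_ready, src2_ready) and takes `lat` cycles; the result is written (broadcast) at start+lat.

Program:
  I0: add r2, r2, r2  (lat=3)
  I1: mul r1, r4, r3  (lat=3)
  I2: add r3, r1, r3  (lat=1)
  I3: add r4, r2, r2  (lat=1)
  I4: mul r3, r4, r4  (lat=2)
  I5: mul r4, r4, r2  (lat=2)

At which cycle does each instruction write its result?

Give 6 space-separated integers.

Answer: 4 5 6 5 7 8

Derivation:
I0 add r2: issue@1 deps=(None,None) exec_start@1 write@4
I1 mul r1: issue@2 deps=(None,None) exec_start@2 write@5
I2 add r3: issue@3 deps=(1,None) exec_start@5 write@6
I3 add r4: issue@4 deps=(0,0) exec_start@4 write@5
I4 mul r3: issue@5 deps=(3,3) exec_start@5 write@7
I5 mul r4: issue@6 deps=(3,0) exec_start@6 write@8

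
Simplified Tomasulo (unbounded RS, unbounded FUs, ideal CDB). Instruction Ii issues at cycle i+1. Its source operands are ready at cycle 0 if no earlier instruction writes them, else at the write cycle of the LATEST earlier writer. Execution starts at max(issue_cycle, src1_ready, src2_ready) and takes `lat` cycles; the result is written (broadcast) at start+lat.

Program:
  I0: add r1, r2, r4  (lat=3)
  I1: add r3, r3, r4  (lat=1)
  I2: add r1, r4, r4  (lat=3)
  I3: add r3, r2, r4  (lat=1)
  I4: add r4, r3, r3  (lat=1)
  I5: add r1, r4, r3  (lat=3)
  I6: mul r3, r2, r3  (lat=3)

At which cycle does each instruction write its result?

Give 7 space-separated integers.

Answer: 4 3 6 5 6 9 10

Derivation:
I0 add r1: issue@1 deps=(None,None) exec_start@1 write@4
I1 add r3: issue@2 deps=(None,None) exec_start@2 write@3
I2 add r1: issue@3 deps=(None,None) exec_start@3 write@6
I3 add r3: issue@4 deps=(None,None) exec_start@4 write@5
I4 add r4: issue@5 deps=(3,3) exec_start@5 write@6
I5 add r1: issue@6 deps=(4,3) exec_start@6 write@9
I6 mul r3: issue@7 deps=(None,3) exec_start@7 write@10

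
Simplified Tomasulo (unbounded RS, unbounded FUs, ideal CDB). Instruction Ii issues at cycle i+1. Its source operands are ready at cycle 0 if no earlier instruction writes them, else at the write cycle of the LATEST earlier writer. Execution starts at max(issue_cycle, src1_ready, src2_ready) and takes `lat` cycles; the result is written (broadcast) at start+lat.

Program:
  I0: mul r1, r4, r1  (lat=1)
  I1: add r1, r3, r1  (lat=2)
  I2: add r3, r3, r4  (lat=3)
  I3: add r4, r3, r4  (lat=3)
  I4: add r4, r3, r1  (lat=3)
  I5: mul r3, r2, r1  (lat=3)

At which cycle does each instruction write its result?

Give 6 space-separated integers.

Answer: 2 4 6 9 9 9

Derivation:
I0 mul r1: issue@1 deps=(None,None) exec_start@1 write@2
I1 add r1: issue@2 deps=(None,0) exec_start@2 write@4
I2 add r3: issue@3 deps=(None,None) exec_start@3 write@6
I3 add r4: issue@4 deps=(2,None) exec_start@6 write@9
I4 add r4: issue@5 deps=(2,1) exec_start@6 write@9
I5 mul r3: issue@6 deps=(None,1) exec_start@6 write@9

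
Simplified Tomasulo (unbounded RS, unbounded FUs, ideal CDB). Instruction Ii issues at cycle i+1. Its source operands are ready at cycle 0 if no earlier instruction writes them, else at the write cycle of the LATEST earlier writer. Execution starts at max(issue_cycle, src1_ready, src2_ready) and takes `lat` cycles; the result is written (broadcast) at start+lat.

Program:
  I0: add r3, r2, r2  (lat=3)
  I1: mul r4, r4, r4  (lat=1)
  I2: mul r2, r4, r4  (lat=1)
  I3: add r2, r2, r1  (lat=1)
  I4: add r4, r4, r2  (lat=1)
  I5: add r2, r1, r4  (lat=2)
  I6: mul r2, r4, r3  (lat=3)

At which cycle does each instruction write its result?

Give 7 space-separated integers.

I0 add r3: issue@1 deps=(None,None) exec_start@1 write@4
I1 mul r4: issue@2 deps=(None,None) exec_start@2 write@3
I2 mul r2: issue@3 deps=(1,1) exec_start@3 write@4
I3 add r2: issue@4 deps=(2,None) exec_start@4 write@5
I4 add r4: issue@5 deps=(1,3) exec_start@5 write@6
I5 add r2: issue@6 deps=(None,4) exec_start@6 write@8
I6 mul r2: issue@7 deps=(4,0) exec_start@7 write@10

Answer: 4 3 4 5 6 8 10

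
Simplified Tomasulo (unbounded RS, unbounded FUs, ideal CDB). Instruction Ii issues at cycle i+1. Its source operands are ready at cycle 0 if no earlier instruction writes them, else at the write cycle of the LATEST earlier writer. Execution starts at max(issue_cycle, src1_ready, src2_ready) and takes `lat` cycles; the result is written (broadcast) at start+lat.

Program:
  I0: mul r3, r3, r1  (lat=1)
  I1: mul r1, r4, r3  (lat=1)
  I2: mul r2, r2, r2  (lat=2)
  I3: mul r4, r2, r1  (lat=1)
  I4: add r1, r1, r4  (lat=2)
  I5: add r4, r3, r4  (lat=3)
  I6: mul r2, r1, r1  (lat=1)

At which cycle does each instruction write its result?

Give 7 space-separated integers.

Answer: 2 3 5 6 8 9 9

Derivation:
I0 mul r3: issue@1 deps=(None,None) exec_start@1 write@2
I1 mul r1: issue@2 deps=(None,0) exec_start@2 write@3
I2 mul r2: issue@3 deps=(None,None) exec_start@3 write@5
I3 mul r4: issue@4 deps=(2,1) exec_start@5 write@6
I4 add r1: issue@5 deps=(1,3) exec_start@6 write@8
I5 add r4: issue@6 deps=(0,3) exec_start@6 write@9
I6 mul r2: issue@7 deps=(4,4) exec_start@8 write@9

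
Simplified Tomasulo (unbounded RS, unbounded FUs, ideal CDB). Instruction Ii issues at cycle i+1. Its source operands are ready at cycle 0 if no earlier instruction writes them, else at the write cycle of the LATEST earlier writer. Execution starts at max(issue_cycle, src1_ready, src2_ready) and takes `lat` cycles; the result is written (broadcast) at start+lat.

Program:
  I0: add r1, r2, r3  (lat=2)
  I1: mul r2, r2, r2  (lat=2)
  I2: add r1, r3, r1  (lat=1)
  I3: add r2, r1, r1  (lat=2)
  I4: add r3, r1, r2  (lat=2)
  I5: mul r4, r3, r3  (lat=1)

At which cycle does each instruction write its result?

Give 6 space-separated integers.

Answer: 3 4 4 6 8 9

Derivation:
I0 add r1: issue@1 deps=(None,None) exec_start@1 write@3
I1 mul r2: issue@2 deps=(None,None) exec_start@2 write@4
I2 add r1: issue@3 deps=(None,0) exec_start@3 write@4
I3 add r2: issue@4 deps=(2,2) exec_start@4 write@6
I4 add r3: issue@5 deps=(2,3) exec_start@6 write@8
I5 mul r4: issue@6 deps=(4,4) exec_start@8 write@9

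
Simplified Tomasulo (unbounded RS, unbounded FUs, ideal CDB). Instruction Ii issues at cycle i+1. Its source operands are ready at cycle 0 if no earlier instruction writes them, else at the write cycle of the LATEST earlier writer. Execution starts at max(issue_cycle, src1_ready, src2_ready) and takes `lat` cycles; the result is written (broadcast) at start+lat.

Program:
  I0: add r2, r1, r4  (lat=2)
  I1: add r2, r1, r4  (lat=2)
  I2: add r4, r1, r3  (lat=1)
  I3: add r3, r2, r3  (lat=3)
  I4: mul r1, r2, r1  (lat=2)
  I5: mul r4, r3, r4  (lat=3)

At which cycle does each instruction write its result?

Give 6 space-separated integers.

Answer: 3 4 4 7 7 10

Derivation:
I0 add r2: issue@1 deps=(None,None) exec_start@1 write@3
I1 add r2: issue@2 deps=(None,None) exec_start@2 write@4
I2 add r4: issue@3 deps=(None,None) exec_start@3 write@4
I3 add r3: issue@4 deps=(1,None) exec_start@4 write@7
I4 mul r1: issue@5 deps=(1,None) exec_start@5 write@7
I5 mul r4: issue@6 deps=(3,2) exec_start@7 write@10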